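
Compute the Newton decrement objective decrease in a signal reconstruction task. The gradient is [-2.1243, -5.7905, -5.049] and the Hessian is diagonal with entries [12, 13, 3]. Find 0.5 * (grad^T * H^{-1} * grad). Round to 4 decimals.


Step 1: H is diagonal, so H^(-1) * g = [-0.177, -0.4454, -1.683].
Step 2: g^T H^(-1) g = sum_i g_i^2 / H_ii
  = (-2.1243)^2/12 + (-5.7905)^2/13 + (-5.049)^2/3
  = 0.3761 + 2.5792 + 8.4975 = 11.4527
Step 3: Objective decrease = 0.5 * g^T H^(-1) g = 5.7264


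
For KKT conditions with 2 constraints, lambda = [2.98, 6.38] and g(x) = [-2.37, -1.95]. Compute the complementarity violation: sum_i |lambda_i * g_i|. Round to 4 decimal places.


KKT complementary slackness check:
lambda_1 * g_1 = 2.98 * -2.37 = -7.0626
lambda_2 * g_2 = 6.38 * -1.95 = -12.441
Total violation = 7.0626 + 12.441 = 19.5036


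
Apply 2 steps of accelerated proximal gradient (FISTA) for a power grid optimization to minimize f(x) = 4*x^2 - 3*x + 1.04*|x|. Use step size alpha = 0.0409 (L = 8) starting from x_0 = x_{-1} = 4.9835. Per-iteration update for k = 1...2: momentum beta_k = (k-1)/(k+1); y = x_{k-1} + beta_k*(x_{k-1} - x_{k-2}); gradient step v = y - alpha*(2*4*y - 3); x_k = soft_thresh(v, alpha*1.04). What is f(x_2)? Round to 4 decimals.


FISTA on f(x) = 4*x^2 - 3*x + 1.04*|x|
L = 8, alpha = 0.0409
Iteration 1: beta = 0.0, y = 4.9835 + 0.0*(4.9835 - 4.9835) = 4.9835
  grad(y) = 36.868, v = y - alpha*grad = 3.4756
  prox(v) = soft_thresh(3.4756, 0.0425) = 3.4331
Iteration 2: beta = 0.3333, y = 3.4331 + 0.3333*(3.4331 - 4.9835) = 2.9163
  grad(y) = 20.33, v = y - alpha*grad = 2.0848
  prox(v) = soft_thresh(2.0848, 0.0425) = 2.0422
f(x_2) = 4*2.0422^2 - 3*2.0422 + 1.04*|2.0422| = 12.6799


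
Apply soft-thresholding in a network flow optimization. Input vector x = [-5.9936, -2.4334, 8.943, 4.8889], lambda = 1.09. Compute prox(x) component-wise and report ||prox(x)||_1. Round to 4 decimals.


Soft-thresholding with lambda = 1.09:
prox(-5.9936) = sign(-5.9936)*max(|-5.9936| - 1.09, 0) = -4.9036
prox(-2.4334) = sign(-2.4334)*max(|-2.4334| - 1.09, 0) = -1.3434
prox(8.943) = sign(8.943)*max(|8.943| - 1.09, 0) = 7.853
prox(4.8889) = sign(4.8889)*max(|4.8889| - 1.09, 0) = 3.7989
prox(x) = [-4.9036, -1.3434, 7.853, 3.7989]
||prox(x)||_1 = 4.9036 + 1.3434 + 7.853 + 3.7989 = 17.8989


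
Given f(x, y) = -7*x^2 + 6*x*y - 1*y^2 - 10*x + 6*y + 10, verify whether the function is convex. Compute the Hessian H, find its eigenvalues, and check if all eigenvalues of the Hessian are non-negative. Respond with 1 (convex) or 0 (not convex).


The Hessian of f(x,y) = -7*x^2 + 6*x*y - 1*y^2 - 10*x + 6*y + 10 is:
H = [[-14, 6], [6, -2]]
Trace = -14 - 2 = -16
Determinant = -14*-2 - (6)^2 = -8
Discriminant = (-16)^2 - 4*-8 = 288.0
Eigenvalues: lambda_1 = -16.4853, lambda_2 = 0.4853
The function is not convex.

0


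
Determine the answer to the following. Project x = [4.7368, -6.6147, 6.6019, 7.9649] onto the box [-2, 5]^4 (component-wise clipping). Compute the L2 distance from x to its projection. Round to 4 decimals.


Project each component onto [-2, 5].
clip(4.7368) = 4.7368, clip(-6.6147) = -2.0, clip(6.6019) = 5.0, clip(7.9649) = 5.0
Projection = [4.7368, -2.0, 5.0, 5.0]
Squared diffs: [0.0, 21.2955, 2.5661, 8.7906]
Distance = sqrt(32.6522) = 5.7142


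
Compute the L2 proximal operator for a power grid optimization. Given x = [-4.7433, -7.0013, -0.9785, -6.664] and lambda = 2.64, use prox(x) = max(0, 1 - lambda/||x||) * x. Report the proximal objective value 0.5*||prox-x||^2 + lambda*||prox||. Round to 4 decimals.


Step 1: Compute ||x||.
||x|| = 10.8113
Step 2: Compute scaling factor.
scale = max(0, 1 - 2.64/10.8113) = 0.7558
Step 3: prox(x) = [-3.585, -5.2917, -0.7396, -5.0367]
||prox(x)|| = 8.1713
Step 4: Proximal objective.
0.5*||prox-x||^2 = 3.4848
lambda*||prox|| = 21.5722
Total = 25.0569


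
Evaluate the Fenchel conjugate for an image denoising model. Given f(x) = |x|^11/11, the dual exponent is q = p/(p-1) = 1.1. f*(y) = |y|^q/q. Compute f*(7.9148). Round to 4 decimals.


The conjugate exponent q satisfies 1/p + 1/q = 1.
p = 11, so q = 11/(11 - 1) = 1.1
|y|^q = 7.9148^1.1 = 9.7338
f*(7.9148) = 9.7338 / 1.1 = 8.8489


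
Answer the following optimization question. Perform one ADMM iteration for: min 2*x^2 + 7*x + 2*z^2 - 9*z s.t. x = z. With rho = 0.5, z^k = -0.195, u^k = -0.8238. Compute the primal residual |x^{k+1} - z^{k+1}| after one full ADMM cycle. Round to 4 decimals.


ADMM iteration with rho = 0.5, z^k = -0.195, u^k = -0.8238
Step 1: x-update.
Minimize 2*x^2 + 7*x + (0.5/2)*(x + 0.195 - 0.8238)^2
FOC: (2*2 + 0.5)*x = -7 + 0.5*(-0.195 + 0.8238)
x^{k+1} = -1.4857
Step 2: z-update.
Minimize 2*z^2 - 9*z + (0.5/2)*(-1.4857 - z - 0.8238)^2
FOC: (2*2 + 0.5)*z = 9 + 0.5*(-1.4857 - 0.8238)
z^{k+1} = 1.7434
Step 3: u-update.
u^{k+1} = -0.8238 - 1.4857 - 1.7434 = -4.0529
Step 4: Primal residual = |-1.4857 - 1.7434| = 3.2291


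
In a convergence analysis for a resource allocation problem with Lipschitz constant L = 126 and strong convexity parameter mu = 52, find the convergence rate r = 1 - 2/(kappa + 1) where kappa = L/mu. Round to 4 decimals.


Step 1: Compute the condition number.
kappa = L/mu = 126/52 = 2.4231
Step 2: Compute the convergence rate.
r = 1 - 2/(kappa + 1) = 1 - 2*mu/(L + mu) = (L - mu)/(L + mu) = 74/178 = 0.4157


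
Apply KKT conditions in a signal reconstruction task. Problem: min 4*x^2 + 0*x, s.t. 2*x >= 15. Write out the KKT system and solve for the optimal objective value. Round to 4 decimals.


Step 1: Try lambda = 0 (constraint inactive).
x_unc = 0/(2*4) = 0.0
Check: 2*0.0 = 0.0 < 15 -- violated!
Step 2: Constraint must be active: 2*x = 15
x* = 15/2 = 7.5
lambda = (2*4*7.5 + 0)/2 = 30.0
Step 3: Compute optimal value.
f(x*) = 4*7.5^2 + 0*7.5 = 225.0


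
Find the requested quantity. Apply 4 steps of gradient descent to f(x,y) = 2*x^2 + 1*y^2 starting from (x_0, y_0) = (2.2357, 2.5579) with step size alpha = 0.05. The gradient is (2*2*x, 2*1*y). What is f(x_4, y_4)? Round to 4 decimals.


Gradient descent on f(x,y) = 2*x^2 + 1*y^2.
Starting point: (2.2357, 2.5579), alpha = 0.05
Step 1: grad_x = 2*2*2.2357 = 8.9428, grad_y = 2*1*2.5579 = 5.1158
  x_1 = 2.2357 - 0.05*8.9428 = 1.7886
  y_1 = 2.5579 - 0.05*5.1158 = 2.3021
Step 2: grad_x = 2*2*1.7886 = 7.1542, grad_y = 2*1*2.3021 = 4.6042
  x_2 = 1.7886 - 0.05*7.1542 = 1.4308
  y_2 = 2.3021 - 0.05*4.6042 = 2.0719
Step 3: grad_x = 2*2*1.4308 = 5.7234, grad_y = 2*1*2.0719 = 4.1438
  x_3 = 1.4308 - 0.05*5.7234 = 1.1447
  y_3 = 2.0719 - 0.05*4.1438 = 1.8647
Step 4: grad_x = 2*2*1.1447 = 4.5787, grad_y = 2*1*1.8647 = 3.7294
  x_4 = 1.1447 - 0.05*4.5787 = 0.9157
  y_4 = 1.8647 - 0.05*3.7294 = 1.6782
f(0.9157, 1.6782) = 2*0.9157^2 + 1*1.6782^2 = 4.4937


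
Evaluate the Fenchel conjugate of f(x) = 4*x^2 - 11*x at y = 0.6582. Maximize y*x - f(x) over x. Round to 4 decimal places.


f*(y) = sup_x {y*x - a*x^2 - b*x} = sup_x {(y-b)*x - a*x^2}
FOC: (y - b) - 2a*x = 0 => x* = (y - b)/(2a)
x* = (0.6582 + 11)/(2*4) = 1.4573
f*(0.6582) = (y-b)^2/(4a) = (0.6582 + 11)^2/(4*4)
= 135.9136/16 = 8.4946


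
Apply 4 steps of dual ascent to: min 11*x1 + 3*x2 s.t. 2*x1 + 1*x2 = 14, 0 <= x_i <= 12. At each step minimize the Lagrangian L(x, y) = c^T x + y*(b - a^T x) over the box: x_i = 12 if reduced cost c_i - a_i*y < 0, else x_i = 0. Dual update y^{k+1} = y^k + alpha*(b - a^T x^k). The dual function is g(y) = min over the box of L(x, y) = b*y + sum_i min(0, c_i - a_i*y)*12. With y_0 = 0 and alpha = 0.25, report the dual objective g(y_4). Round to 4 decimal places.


Dual ascent for LP: min 11*x1 + 3*x2, 2*x1 + 1*x2 = 14, 0 <= x_i <= 12
Step 1: y^k = 0.0, reduced costs: (11.0, 3.0)
  x^k = (0.0, 0.0), subgradient = b - a^T x = 14.0
  y^{k+1} = 0.0 + 0.25*14.0 = 3.5
Step 2: y^k = 3.5, reduced costs: (4.0, -0.5)
  x^k = (0.0, 12.0), subgradient = b - a^T x = 2.0
  y^{k+1} = 3.5 + 0.25*2.0 = 4.0
Step 3: y^k = 4.0, reduced costs: (3.0, -1.0)
  x^k = (0.0, 12.0), subgradient = b - a^T x = 2.0
  y^{k+1} = 4.0 + 0.25*2.0 = 4.5
Step 4: y^k = 4.5, reduced costs: (2.0, -1.5)
  x^k = (0.0, 12.0), subgradient = b - a^T x = 2.0
  y^{k+1} = 4.5 + 0.25*2.0 = 5.0
Dual objective at y_4 = 5.0: reduced costs (1.0, -2.0), box minimizer x = (0.0, 12.0)
g(y_4) = b*y + (c1 - a1*y)*x1 + (c2 - a2*y)*x2 = 14*5.0 + 1.0*0.0 + (-2.0)*12.0 = 70.0 + 0.0 - 24.0 = 46.0


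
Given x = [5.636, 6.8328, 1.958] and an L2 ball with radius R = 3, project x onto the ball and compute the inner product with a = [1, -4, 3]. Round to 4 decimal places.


Step 1: Compute ||x|| (intermediates to 6 decimals).
||x|| = sqrt(5.636^2 + 6.8328^2 + 1.958^2) = 9.071131
Step 2: Project.
Since ||x|| > R, scale = R/||x|| = 3/9.071131 = 0.33072, proj(x) = scale * x
proj(x) = [1.863938, 2.259744, 0.64755]
Step 3: Dot product.
a^T * proj(x) = 1*1.863938 - 4*2.259744 + 3*0.64755 = -5.2324


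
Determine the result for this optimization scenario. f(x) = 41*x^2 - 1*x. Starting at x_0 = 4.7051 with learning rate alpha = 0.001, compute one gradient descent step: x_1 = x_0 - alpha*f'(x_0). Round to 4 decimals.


We compute the gradient at x_0 and apply the update.
f'(x) = 82*x - 1
f'(4.7051) = 82*4.7051 - 1 = 384.8182
x_1 = 4.7051 - 0.001*384.8182 = 4.3203


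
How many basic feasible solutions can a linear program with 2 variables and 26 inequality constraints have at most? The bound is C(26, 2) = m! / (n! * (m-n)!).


Each vertex corresponds to some choice of n active constraints out of m, so the number of vertices is at most C(m, n) = m! / (n!(m-n)!).
m = 26, n = 2
Numerator: 26 * 25
Denominator: 2! = 2
C(26, 2) = 325


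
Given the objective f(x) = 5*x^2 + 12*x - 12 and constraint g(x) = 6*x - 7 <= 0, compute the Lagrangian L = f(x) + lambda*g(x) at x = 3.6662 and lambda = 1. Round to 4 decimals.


Step 1: Evaluate f(x).
f(3.6662) = 5*3.6662^2 + 12*3.6662 - 12 = 99.1995
Step 2: Evaluate g(x).
g(3.6662) = 6*3.6662 - 7 = 14.9972
Step 3: Compute Lagrangian.
L = 99.1995 + 1*14.9972 = 114.1967


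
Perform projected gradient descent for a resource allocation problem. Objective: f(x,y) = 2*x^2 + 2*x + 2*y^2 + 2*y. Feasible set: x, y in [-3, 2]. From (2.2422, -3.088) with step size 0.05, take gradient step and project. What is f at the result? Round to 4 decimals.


Step 1: Compute gradient at (2.2422, -3.088).
grad_x = 2*2*2.2422 + 2 = 10.9688
grad_y = 2*2*-3.088 + 2 = -10.352
Step 2: Gradient step.
x_raw = 2.2422 - 0.05*10.9688 = 1.6938
y_raw = -3.088 - 0.05*-10.352 = -2.5704
Step 3: Project onto [-3, 2].
x_proj = clip(1.6938) = 1.6938
y_proj = clip(-2.5704) = -2.5704
Step 4: Evaluate f.
f(1.6938, -2.5704) = 17.1983


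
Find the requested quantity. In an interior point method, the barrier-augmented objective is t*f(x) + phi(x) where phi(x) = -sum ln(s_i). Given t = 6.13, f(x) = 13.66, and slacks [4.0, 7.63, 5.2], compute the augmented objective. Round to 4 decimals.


Step 1: Compute log-barrier.
ln values: [1.3863, 2.0321, 1.6487]
phi = -(1.3863 + 2.0321 + 1.6487) = -5.067
Step 2: Compute augmented objective.
t*f(x) = 6.13*13.66 = 83.7358
Total = 83.7358 - 5.067 = 78.6688


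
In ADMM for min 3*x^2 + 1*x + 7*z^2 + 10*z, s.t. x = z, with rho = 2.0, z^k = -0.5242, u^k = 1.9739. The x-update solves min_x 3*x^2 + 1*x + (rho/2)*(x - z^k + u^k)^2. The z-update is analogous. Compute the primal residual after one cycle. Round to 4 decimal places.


ADMM iteration with rho = 2.0, z^k = -0.5242, u^k = 1.9739
Step 1: x-update.
Minimize 3*x^2 + 1*x + (2.0/2)*(x + 0.5242 + 1.9739)^2
FOC: (2*3 + 2.0)*x = -1 + 2.0*(-0.5242 - 1.9739)
x^{k+1} = -0.7495
Step 2: z-update.
Minimize 7*z^2 + 10*z + (2.0/2)*(-0.7495 - z + 1.9739)^2
FOC: (2*7 + 2.0)*z = -10 + 2.0*(-0.7495 + 1.9739)
z^{k+1} = -0.472
Step 3: u-update.
u^{k+1} = 1.9739 - 0.7495 + 0.472 = 1.6963
Step 4: Primal residual = |-0.7495 + 0.472| = 0.2776


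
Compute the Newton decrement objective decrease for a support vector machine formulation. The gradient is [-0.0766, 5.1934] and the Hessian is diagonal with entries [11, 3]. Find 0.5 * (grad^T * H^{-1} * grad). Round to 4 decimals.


Step 1: H is diagonal, so H^(-1) * g = [-0.007, 1.7311].
Step 2: g^T H^(-1) g = sum_i g_i^2 / H_ii
  = (-0.0766)^2/11 + (5.1934)^2/3
  = 0.0005 + 8.9905 = 8.991
Step 3: Objective decrease = 0.5 * g^T H^(-1) g = 4.4955


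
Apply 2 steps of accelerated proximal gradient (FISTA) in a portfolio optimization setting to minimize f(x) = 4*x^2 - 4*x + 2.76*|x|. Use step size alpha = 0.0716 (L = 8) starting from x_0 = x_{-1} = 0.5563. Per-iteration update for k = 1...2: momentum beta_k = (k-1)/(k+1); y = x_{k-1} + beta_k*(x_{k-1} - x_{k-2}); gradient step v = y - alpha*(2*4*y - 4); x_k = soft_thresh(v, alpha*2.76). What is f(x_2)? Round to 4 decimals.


FISTA on f(x) = 4*x^2 - 4*x + 2.76*|x|
L = 8, alpha = 0.0716
Iteration 1: beta = 0.0, y = 0.5563 + 0.0*(0.5563 - 0.5563) = 0.5563
  grad(y) = 0.4504, v = y - alpha*grad = 0.5241
  prox(v) = soft_thresh(0.5241, 0.1976) = 0.3264
Iteration 2: beta = 0.3333, y = 0.3264 + 0.3333*(0.3264 - 0.5563) = 0.2498
  grad(y) = -2.0015, v = y - alpha*grad = 0.3931
  prox(v) = soft_thresh(0.3931, 0.1976) = 0.1955
f(x_2) = 4*0.1955^2 - 4*0.1955 + 2.76*|0.1955| = -0.0895


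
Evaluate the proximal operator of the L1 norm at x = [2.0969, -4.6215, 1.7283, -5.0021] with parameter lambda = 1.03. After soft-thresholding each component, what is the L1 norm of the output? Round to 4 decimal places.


Soft-thresholding with lambda = 1.03:
prox(2.0969) = sign(2.0969)*max(|2.0969| - 1.03, 0) = 1.0669
prox(-4.6215) = sign(-4.6215)*max(|-4.6215| - 1.03, 0) = -3.5915
prox(1.7283) = sign(1.7283)*max(|1.7283| - 1.03, 0) = 0.6983
prox(-5.0021) = sign(-5.0021)*max(|-5.0021| - 1.03, 0) = -3.9721
prox(x) = [1.0669, -3.5915, 0.6983, -3.9721]
||prox(x)||_1 = 1.0669 + 3.5915 + 0.6983 + 3.9721 = 9.3288


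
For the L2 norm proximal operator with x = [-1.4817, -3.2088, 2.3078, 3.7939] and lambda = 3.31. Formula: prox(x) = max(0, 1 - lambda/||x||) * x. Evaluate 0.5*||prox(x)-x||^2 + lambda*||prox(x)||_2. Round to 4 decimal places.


Step 1: Compute ||x||.
||x|| = 5.6755
Step 2: Compute scaling factor.
scale = max(0, 1 - 3.31/5.6755) = 0.4168
Step 3: prox(x) = [-0.6176, -1.3374, 0.9619, 1.5813]
||prox(x)|| = 2.3655
Step 4: Proximal objective.
0.5*||prox-x||^2 = 5.4781
lambda*||prox|| = 7.8298
Total = 13.3079


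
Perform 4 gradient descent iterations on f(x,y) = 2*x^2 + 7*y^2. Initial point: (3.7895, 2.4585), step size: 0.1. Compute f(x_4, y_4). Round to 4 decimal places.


Gradient descent on f(x,y) = 2*x^2 + 7*y^2.
Starting point: (3.7895, 2.4585), alpha = 0.1
Step 1: grad_x = 2*2*3.7895 = 15.158, grad_y = 2*7*2.4585 = 34.419
  x_1 = 3.7895 - 0.1*15.158 = 2.2737
  y_1 = 2.4585 - 0.1*34.419 = -0.9834
Step 2: grad_x = 2*2*2.2737 = 9.0948, grad_y = 2*7*-0.9834 = -13.7676
  x_2 = 2.2737 - 0.1*9.0948 = 1.3642
  y_2 = -0.9834 - 0.1*-13.7676 = 0.3934
Step 3: grad_x = 2*2*1.3642 = 5.4569, grad_y = 2*7*0.3934 = 5.507
  x_3 = 1.3642 - 0.1*5.4569 = 0.8185
  y_3 = 0.3934 - 0.1*5.507 = -0.1573
Step 4: grad_x = 2*2*0.8185 = 3.2741, grad_y = 2*7*-0.1573 = -2.2028
  x_4 = 0.8185 - 0.1*3.2741 = 0.4911
  y_4 = -0.1573 - 0.1*-2.2028 = 0.0629
f(0.4911, 0.0629) = 2*0.4911^2 + 7*0.0629^2 = 0.5101


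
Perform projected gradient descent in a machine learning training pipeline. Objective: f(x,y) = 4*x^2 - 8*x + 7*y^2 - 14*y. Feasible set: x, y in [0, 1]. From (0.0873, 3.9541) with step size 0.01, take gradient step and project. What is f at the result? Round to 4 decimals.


Step 1: Compute gradient at (0.0873, 3.9541).
grad_x = 2*4*0.0873 - 8 = -7.3016
grad_y = 2*7*3.9541 - 14 = 41.3574
Step 2: Gradient step.
x_raw = 0.0873 - 0.01*-7.3016 = 0.1603
y_raw = 3.9541 - 0.01*41.3574 = 3.5405
Step 3: Project onto [0, 1].
x_proj = clip(0.1603) = 0.1603
y_proj = clip(3.5405) = 1.0
Step 4: Evaluate f.
f(0.1603, 1.0) = -8.1797


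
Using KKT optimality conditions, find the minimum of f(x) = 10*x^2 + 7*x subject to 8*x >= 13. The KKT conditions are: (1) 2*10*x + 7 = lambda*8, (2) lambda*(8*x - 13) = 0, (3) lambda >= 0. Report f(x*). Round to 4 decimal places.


Step 1: Try lambda = 0 (constraint inactive).
x_unc = -7/(2*10) = -0.35
Check: 8*-0.35 = -2.8 < 13 -- violated!
Step 2: Constraint must be active: 8*x = 13
x* = 13/8 = 1.625
lambda = (2*10*1.625 + 7)/8 = 4.9375
Step 3: Compute optimal value.
f(x*) = 10*1.625^2 + 7*1.625 = 37.7813


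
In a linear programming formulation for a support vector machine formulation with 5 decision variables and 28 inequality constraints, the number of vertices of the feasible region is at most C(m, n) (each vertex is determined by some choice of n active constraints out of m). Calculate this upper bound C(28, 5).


Each vertex corresponds to some choice of n active constraints out of m, so the number of vertices is at most C(m, n) = m! / (n!(m-n)!).
m = 28, n = 5
Numerator: 28 * 27 * 26 * 25 * 24
Denominator: 5! = 120
C(28, 5) = 98280


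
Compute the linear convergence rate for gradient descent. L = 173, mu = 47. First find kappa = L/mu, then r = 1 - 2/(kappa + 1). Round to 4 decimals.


Step 1: Compute the condition number.
kappa = L/mu = 173/47 = 3.6809
Step 2: Compute the convergence rate.
r = 1 - 2/(kappa + 1) = 1 - 2*mu/(L + mu) = (L - mu)/(L + mu) = 126/220 = 0.5727


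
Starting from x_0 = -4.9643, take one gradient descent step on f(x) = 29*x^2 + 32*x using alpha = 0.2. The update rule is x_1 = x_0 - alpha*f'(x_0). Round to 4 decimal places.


We compute the gradient at x_0 and apply the update.
f'(x) = 58*x + 32
f'(-4.9643) = 58*-4.9643 + 32 = -255.9294
x_1 = -4.9643 - 0.2*-255.9294 = 46.2216


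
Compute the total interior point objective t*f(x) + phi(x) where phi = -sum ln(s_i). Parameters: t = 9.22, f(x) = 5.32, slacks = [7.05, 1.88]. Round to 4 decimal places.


Step 1: Compute log-barrier.
ln values: [1.953, 0.6313]
phi = -(1.953 + 0.6313) = -2.5843
Step 2: Compute augmented objective.
t*f(x) = 9.22*5.32 = 49.0504
Total = 49.0504 - 2.5843 = 46.4661


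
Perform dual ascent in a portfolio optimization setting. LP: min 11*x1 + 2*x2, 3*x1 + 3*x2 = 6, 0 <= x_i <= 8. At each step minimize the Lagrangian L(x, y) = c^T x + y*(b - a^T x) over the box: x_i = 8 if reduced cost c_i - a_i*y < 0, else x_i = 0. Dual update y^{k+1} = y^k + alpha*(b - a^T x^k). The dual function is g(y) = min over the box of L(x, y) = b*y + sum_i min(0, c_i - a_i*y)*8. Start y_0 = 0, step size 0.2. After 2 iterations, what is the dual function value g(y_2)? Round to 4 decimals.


Dual ascent for LP: min 11*x1 + 2*x2, 3*x1 + 3*x2 = 6, 0 <= x_i <= 8
Step 1: y^k = 0.0, reduced costs: (11.0, 2.0)
  x^k = (0.0, 0.0), subgradient = b - a^T x = 6.0
  y^{k+1} = 0.0 + 0.2*6.0 = 1.2
Step 2: y^k = 1.2, reduced costs: (7.4, -1.6)
  x^k = (0.0, 8.0), subgradient = b - a^T x = -18.0
  y^{k+1} = 1.2 + 0.2*-18.0 = -2.4
Dual objective at y_2 = -2.4: reduced costs (18.2, 9.2), box minimizer x = (0.0, 0.0)
g(y_2) = b*y + (c1 - a1*y)*x1 + (c2 - a2*y)*x2 = 6*(-2.4) + 18.2*0.0 + 9.2*0.0 = -14.4 + 0.0 + 0.0 = -14.4


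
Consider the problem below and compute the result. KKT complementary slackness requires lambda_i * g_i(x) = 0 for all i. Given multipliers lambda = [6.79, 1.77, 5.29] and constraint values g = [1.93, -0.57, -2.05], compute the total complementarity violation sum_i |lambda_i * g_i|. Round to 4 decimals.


KKT complementary slackness check:
lambda_1 * g_1 = 6.79 * 1.93 = 13.1047
lambda_2 * g_2 = 1.77 * -0.57 = -1.0089
lambda_3 * g_3 = 5.29 * -2.05 = -10.8445
Total violation = 13.1047 + 1.0089 + 10.8445 = 24.9581


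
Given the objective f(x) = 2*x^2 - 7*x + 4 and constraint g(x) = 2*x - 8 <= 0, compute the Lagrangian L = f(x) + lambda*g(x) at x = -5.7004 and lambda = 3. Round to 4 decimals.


Step 1: Evaluate f(x).
f(-5.7004) = 2*(-5.7004)^2 - 7*(-5.7004) + 4 = 108.8919
Step 2: Evaluate g(x).
g(-5.7004) = 2*-5.7004 - 8 = -19.4008
Step 3: Compute Lagrangian.
L = 108.8919 + 3*-19.4008 = 50.6895


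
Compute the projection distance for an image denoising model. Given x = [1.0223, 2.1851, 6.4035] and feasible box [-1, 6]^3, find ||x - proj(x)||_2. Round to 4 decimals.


Project each component onto [-1, 6].
clip(1.0223) = 1.0223, clip(2.1851) = 2.1851, clip(6.4035) = 6.0
Projection = [1.0223, 2.1851, 6.0]
Squared diffs: [0.0, 0.0, 0.1628]
Distance = sqrt(0.1628) = 0.4035


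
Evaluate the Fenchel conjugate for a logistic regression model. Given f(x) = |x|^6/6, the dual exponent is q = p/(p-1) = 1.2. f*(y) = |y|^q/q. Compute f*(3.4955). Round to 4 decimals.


The conjugate exponent q satisfies 1/p + 1/q = 1.
p = 6, so q = 6/(6 - 1) = 1.2
|y|^q = 3.4955^1.2 = 4.4896
f*(3.4955) = 4.4896 / 1.2 = 3.7414


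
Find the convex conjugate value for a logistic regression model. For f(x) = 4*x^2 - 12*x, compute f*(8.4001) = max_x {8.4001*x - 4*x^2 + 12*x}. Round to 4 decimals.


f*(y) = sup_x {y*x - a*x^2 - b*x} = sup_x {(y-b)*x - a*x^2}
FOC: (y - b) - 2a*x = 0 => x* = (y - b)/(2a)
x* = (8.4001 + 12)/(2*4) = 2.55
f*(8.4001) = (y-b)^2/(4a) = (8.4001 + 12)^2/(4*4)
= 416.1641/16 = 26.0103


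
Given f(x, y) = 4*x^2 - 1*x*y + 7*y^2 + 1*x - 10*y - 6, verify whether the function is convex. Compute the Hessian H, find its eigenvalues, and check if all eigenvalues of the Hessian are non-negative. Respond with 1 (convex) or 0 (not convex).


The Hessian of f(x,y) = 4*x^2 - 1*x*y + 7*y^2 + 1*x - 10*y - 6 is:
H = [[8, -1], [-1, 14]]
Trace = 8 + 14 = 22
Determinant = 8*14 - (-1)^2 = 111
Discriminant = (22)^2 - 4*111 = 40.0
Eigenvalues: lambda_1 = 7.8377, lambda_2 = 14.1623
The function is convex.

1


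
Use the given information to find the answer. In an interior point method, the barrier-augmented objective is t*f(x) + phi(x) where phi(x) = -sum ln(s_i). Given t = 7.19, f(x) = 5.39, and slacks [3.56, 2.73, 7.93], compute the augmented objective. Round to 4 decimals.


Step 1: Compute log-barrier.
ln values: [1.2698, 1.0043, 2.0707]
phi = -(1.2698 + 1.0043 + 2.0707) = -4.3447
Step 2: Compute augmented objective.
t*f(x) = 7.19*5.39 = 38.7541
Total = 38.7541 - 4.3447 = 34.4094


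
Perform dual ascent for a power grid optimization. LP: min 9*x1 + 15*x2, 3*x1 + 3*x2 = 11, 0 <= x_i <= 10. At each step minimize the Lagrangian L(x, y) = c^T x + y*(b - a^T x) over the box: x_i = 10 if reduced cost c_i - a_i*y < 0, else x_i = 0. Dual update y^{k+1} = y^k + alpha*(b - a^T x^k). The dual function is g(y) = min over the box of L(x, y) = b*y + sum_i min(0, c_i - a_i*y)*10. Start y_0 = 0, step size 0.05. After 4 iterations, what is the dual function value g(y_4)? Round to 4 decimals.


Dual ascent for LP: min 9*x1 + 15*x2, 3*x1 + 3*x2 = 11, 0 <= x_i <= 10
Step 1: y^k = 0.0, reduced costs: (9.0, 15.0)
  x^k = (0.0, 0.0), subgradient = b - a^T x = 11.0
  y^{k+1} = 0.0 + 0.05*11.0 = 0.55
Step 2: y^k = 0.55, reduced costs: (7.35, 13.35)
  x^k = (0.0, 0.0), subgradient = b - a^T x = 11.0
  y^{k+1} = 0.55 + 0.05*11.0 = 1.1
Step 3: y^k = 1.1, reduced costs: (5.7, 11.7)
  x^k = (0.0, 0.0), subgradient = b - a^T x = 11.0
  y^{k+1} = 1.1 + 0.05*11.0 = 1.65
Step 4: y^k = 1.65, reduced costs: (4.05, 10.05)
  x^k = (0.0, 0.0), subgradient = b - a^T x = 11.0
  y^{k+1} = 1.65 + 0.05*11.0 = 2.2
Dual objective at y_4 = 2.2: reduced costs (2.4, 8.4), box minimizer x = (0.0, 0.0)
g(y_4) = b*y + (c1 - a1*y)*x1 + (c2 - a2*y)*x2 = 11*2.2 + 2.4*0.0 + 8.4*0.0 = 24.2 + 0.0 + 0.0 = 24.2


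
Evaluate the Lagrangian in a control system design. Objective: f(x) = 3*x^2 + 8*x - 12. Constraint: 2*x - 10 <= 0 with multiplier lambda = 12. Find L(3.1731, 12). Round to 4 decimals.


Step 1: Evaluate f(x).
f(3.1731) = 3*3.1731^2 + 8*3.1731 - 12 = 43.5905
Step 2: Evaluate g(x).
g(3.1731) = 2*3.1731 - 10 = -3.6538
Step 3: Compute Lagrangian.
L = 43.5905 + 12*-3.6538 = -0.2551


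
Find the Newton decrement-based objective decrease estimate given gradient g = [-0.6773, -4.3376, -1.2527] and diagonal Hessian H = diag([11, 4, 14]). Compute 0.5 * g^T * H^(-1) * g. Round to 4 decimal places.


Step 1: H is diagonal, so H^(-1) * g = [-0.0616, -1.0844, -0.0895].
Step 2: g^T H^(-1) g = sum_i g_i^2 / H_ii
  = (-0.6773)^2/11 + (-4.3376)^2/4 + (-1.2527)^2/14
  = 0.0417 + 4.7037 + 0.1121 = 4.8575
Step 3: Objective decrease = 0.5 * g^T H^(-1) g = 2.4287


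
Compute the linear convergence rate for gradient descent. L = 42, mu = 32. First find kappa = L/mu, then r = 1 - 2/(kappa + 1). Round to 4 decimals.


Step 1: Compute the condition number.
kappa = L/mu = 42/32 = 1.3125
Step 2: Compute the convergence rate.
r = 1 - 2/(kappa + 1) = 1 - 2*mu/(L + mu) = (L - mu)/(L + mu) = 10/74 = 0.1351


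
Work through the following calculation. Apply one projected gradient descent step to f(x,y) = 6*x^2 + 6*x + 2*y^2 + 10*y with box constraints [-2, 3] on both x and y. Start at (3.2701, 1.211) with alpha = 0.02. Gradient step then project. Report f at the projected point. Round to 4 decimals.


Step 1: Compute gradient at (3.2701, 1.211).
grad_x = 2*6*3.2701 + 6 = 45.2412
grad_y = 2*2*1.211 + 10 = 14.844
Step 2: Gradient step.
x_raw = 3.2701 - 0.02*45.2412 = 2.3653
y_raw = 1.211 - 0.02*14.844 = 0.9141
Step 3: Project onto [-2, 3].
x_proj = clip(2.3653) = 2.3653
y_proj = clip(0.9141) = 0.9141
Step 4: Evaluate f.
f(2.3653, 0.9141) = 58.5713


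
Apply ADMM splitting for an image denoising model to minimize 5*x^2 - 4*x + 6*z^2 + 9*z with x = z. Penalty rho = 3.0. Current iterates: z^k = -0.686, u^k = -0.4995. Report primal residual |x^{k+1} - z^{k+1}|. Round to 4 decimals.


ADMM iteration with rho = 3.0, z^k = -0.686, u^k = -0.4995
Step 1: x-update.
Minimize 5*x^2 - 4*x + (3.0/2)*(x + 0.686 - 0.4995)^2
FOC: (2*5 + 3.0)*x = 4 + 3.0*(-0.686 + 0.4995)
x^{k+1} = 0.2647
Step 2: z-update.
Minimize 6*z^2 + 9*z + (3.0/2)*(0.2647 - z - 0.4995)^2
FOC: (2*6 + 3.0)*z = -9 + 3.0*(0.2647 - 0.4995)
z^{k+1} = -0.647
Step 3: u-update.
u^{k+1} = -0.4995 + 0.2647 + 0.647 = 0.4121
Step 4: Primal residual = |0.2647 + 0.647| = 0.9116


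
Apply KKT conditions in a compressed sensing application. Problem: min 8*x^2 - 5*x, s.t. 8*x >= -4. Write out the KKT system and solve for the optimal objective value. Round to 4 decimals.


Step 1: Try lambda = 0 (constraint inactive).
Stationarity: 2*8*x - 5 = 0
x* = 5/(2*8) = 0.3125
Check constraint: 8*0.3125 = 2.5 >= -4 -- satisfied.
Step 2: Compute optimal value.
f(x*) = 8*0.3125^2 - 5*0.3125 = -0.7813


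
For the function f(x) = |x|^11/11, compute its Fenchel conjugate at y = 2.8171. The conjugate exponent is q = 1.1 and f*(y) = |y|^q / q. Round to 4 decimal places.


The conjugate exponent q satisfies 1/p + 1/q = 1.
p = 11, so q = 11/(11 - 1) = 1.1
|y|^q = 2.8171^1.1 = 3.1245
f*(2.8171) = 3.1245 / 1.1 = 2.8405


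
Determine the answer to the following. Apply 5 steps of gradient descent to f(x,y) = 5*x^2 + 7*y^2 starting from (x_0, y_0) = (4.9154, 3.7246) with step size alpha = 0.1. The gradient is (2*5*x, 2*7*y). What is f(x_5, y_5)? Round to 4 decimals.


Gradient descent on f(x,y) = 5*x^2 + 7*y^2.
Starting point: (4.9154, 3.7246), alpha = 0.1
Step 1: grad_x = 2*5*4.9154 = 49.154, grad_y = 2*7*3.7246 = 52.1444
  x_1 = 4.9154 - 0.1*49.154 = 0.0
  y_1 = 3.7246 - 0.1*52.1444 = -1.4898
Step 2: grad_x = 2*5*0.0 = 0.0, grad_y = 2*7*-1.4898 = -20.8578
  x_2 = 0.0 - 0.1*0.0 = 0.0
  y_2 = -1.4898 - 0.1*-20.8578 = 0.5959
Step 3: grad_x = 2*5*0.0 = 0.0, grad_y = 2*7*0.5959 = 8.3431
  x_3 = 0.0 - 0.1*0.0 = 0.0
  y_3 = 0.5959 - 0.1*8.3431 = -0.2384
Step 4: grad_x = 2*5*0.0 = 0.0, grad_y = 2*7*-0.2384 = -3.3372
  x_4 = 0.0 - 0.1*0.0 = 0.0
  y_4 = -0.2384 - 0.1*-3.3372 = 0.0953
Step 5: grad_x = 2*5*0.0 = 0.0, grad_y = 2*7*0.0953 = 1.3349
  x_5 = 0.0 - 0.1*0.0 = 0.0
  y_5 = 0.0953 - 0.1*1.3349 = -0.0381
f(0.0, -0.0381) = 5*0.0^2 + 7*(-0.0381)^2 = 0.0102


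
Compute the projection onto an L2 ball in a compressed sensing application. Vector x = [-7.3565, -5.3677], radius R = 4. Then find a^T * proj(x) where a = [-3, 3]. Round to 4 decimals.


Step 1: Compute ||x|| (intermediates to 6 decimals).
||x|| = sqrt((-7.3565)^2 + (-5.3677)^2) = 9.106607
Step 2: Project.
Since ||x|| > R, scale = R/||x|| = 4/9.106607 = 0.439242, proj(x) = scale * x
proj(x) = [-3.231284, -2.357719]
Step 3: Dot product.
a^T * proj(x) = -3*(-3.231284) + 3*(-2.357719) = 2.6207


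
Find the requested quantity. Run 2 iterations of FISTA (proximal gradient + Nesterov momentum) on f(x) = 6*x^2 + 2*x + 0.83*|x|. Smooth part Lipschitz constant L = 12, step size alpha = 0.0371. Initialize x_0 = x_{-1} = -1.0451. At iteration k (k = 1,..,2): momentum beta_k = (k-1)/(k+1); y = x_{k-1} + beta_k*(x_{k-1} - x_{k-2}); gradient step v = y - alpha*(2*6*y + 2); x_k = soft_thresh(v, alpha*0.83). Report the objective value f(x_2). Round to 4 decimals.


FISTA on f(x) = 6*x^2 + 2*x + 0.83*|x|
L = 12, alpha = 0.0371
Iteration 1: beta = 0.0, y = -1.0451 + 0.0*(-1.0451 + 1.0451) = -1.0451
  grad(y) = -10.5412, v = y - alpha*grad = -0.654
  prox(v) = soft_thresh(-0.654, 0.0308) = -0.6232
Iteration 2: beta = 0.3333, y = -0.6232 + 0.3333*(-0.6232 + 1.0451) = -0.4826
  grad(y) = -3.7913, v = y - alpha*grad = -0.3419
  prox(v) = soft_thresh(-0.3419, 0.0308) = -0.3112
f(x_2) = 6*(-0.3112)^2 + 2*(-0.3112) + 0.83*|-0.3112| = 0.2169


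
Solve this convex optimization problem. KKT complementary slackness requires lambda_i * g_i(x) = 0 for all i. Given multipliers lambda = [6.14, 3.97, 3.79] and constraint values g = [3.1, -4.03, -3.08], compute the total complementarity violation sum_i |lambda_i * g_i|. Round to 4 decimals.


KKT complementary slackness check:
lambda_1 * g_1 = 6.14 * 3.1 = 19.034
lambda_2 * g_2 = 3.97 * -4.03 = -15.9991
lambda_3 * g_3 = 3.79 * -3.08 = -11.6732
Total violation = 19.034 + 15.9991 + 11.6732 = 46.7063


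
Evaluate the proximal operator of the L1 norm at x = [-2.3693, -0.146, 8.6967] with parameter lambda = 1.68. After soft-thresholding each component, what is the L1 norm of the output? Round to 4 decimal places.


Soft-thresholding with lambda = 1.68:
prox(-2.3693) = sign(-2.3693)*max(|-2.3693| - 1.68, 0) = -0.6893
prox(-0.146) = sign(-0.146)*max(|-0.146| - 1.68, 0) = 0.0
prox(8.6967) = sign(8.6967)*max(|8.6967| - 1.68, 0) = 7.0167
prox(x) = [-0.6893, 0.0, 7.0167]
||prox(x)||_1 = 0.6893 + 0.0 + 7.0167 = 7.706


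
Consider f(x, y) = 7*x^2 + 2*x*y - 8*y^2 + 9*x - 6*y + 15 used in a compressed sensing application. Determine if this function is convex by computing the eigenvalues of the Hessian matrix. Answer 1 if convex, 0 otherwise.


The Hessian of f(x,y) = 7*x^2 + 2*x*y - 8*y^2 + 9*x - 6*y + 15 is:
H = [[14, 2], [2, -16]]
Trace = 14 - 16 = -2
Determinant = 14*-16 - (2)^2 = -228
Discriminant = (-2)^2 - 4*-228 = 916.0
Eigenvalues: lambda_1 = -16.1327, lambda_2 = 14.1327
The function is not convex.

0


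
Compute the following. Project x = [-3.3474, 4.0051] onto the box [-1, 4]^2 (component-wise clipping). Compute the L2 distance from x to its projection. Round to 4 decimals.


Project each component onto [-1, 4].
clip(-3.3474) = -1.0, clip(4.0051) = 4.0
Projection = [-1.0, 4.0]
Squared diffs: [5.5103, 0.0]
Distance = sqrt(5.5103) = 2.3474


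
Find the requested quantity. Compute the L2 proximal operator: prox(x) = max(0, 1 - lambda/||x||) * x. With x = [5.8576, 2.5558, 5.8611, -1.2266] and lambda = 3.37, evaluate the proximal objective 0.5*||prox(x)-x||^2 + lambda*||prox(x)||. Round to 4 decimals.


Step 1: Compute ||x||.
||x|| = 8.7579
Step 2: Compute scaling factor.
scale = max(0, 1 - 3.37/8.7579) = 0.6152
Step 3: prox(x) = [3.6036, 1.5723, 3.6058, -0.7546]
||prox(x)|| = 5.3879
Step 4: Proximal objective.
0.5*||prox-x||^2 = 5.6785
lambda*||prox|| = 18.1572
Total = 23.8356


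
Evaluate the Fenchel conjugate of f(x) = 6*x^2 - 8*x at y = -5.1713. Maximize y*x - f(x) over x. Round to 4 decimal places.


f*(y) = sup_x {y*x - a*x^2 - b*x} = sup_x {(y-b)*x - a*x^2}
FOC: (y - b) - 2a*x = 0 => x* = (y - b)/(2a)
x* = (-5.1713 + 8)/(2*6) = 0.2357
f*(-5.1713) = (y-b)^2/(4a) = (-5.1713 + 8)^2/(4*6)
= 8.0015/24 = 0.3334


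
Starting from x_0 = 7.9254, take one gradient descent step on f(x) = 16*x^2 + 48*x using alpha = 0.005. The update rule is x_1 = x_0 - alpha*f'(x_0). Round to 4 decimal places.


We compute the gradient at x_0 and apply the update.
f'(x) = 32*x + 48
f'(7.9254) = 32*7.9254 + 48 = 301.6128
x_1 = 7.9254 - 0.005*301.6128 = 6.4173


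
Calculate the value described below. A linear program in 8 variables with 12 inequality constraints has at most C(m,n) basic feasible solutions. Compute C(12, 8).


Each vertex corresponds to some choice of n active constraints out of m, so the number of vertices is at most C(m, n) = m! / (n!(m-n)!).
m = 12, n = 8
Numerator: 12 * 11 * 10 * 9 * 8 * 7 * 6 * 5
Denominator: 8! = 40320
C(12, 8) = 495


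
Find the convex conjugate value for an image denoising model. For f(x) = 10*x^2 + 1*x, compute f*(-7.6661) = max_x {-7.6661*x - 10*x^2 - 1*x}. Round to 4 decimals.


f*(y) = sup_x {y*x - a*x^2 - b*x} = sup_x {(y-b)*x - a*x^2}
FOC: (y - b) - 2a*x = 0 => x* = (y - b)/(2a)
x* = (-7.6661 - 1)/(2*10) = -0.4333
f*(-7.6661) = (y-b)^2/(4a) = (-7.6661 - 1)^2/(4*10)
= 75.1013/40 = 1.8775


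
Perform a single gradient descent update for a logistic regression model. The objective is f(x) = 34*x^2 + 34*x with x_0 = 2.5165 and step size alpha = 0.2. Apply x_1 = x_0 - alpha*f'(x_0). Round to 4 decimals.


We compute the gradient at x_0 and apply the update.
f'(x) = 68*x + 34
f'(2.5165) = 68*2.5165 + 34 = 205.122
x_1 = 2.5165 - 0.2*205.122 = -38.5079


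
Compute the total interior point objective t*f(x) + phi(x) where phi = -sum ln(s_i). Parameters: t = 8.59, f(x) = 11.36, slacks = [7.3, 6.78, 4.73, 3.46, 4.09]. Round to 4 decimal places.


Step 1: Compute log-barrier.
ln values: [1.9879, 1.914, 1.5539, 1.2413, 1.4085]
phi = -(1.9879 + 1.914 + 1.5539 + 1.2413 + 1.4085) = -8.1056
Step 2: Compute augmented objective.
t*f(x) = 8.59*11.36 = 97.5824
Total = 97.5824 - 8.1056 = 89.4768


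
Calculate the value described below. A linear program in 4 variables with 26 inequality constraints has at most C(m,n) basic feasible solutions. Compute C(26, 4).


Each vertex corresponds to some choice of n active constraints out of m, so the number of vertices is at most C(m, n) = m! / (n!(m-n)!).
m = 26, n = 4
Numerator: 26 * 25 * 24 * 23
Denominator: 4! = 24
C(26, 4) = 14950


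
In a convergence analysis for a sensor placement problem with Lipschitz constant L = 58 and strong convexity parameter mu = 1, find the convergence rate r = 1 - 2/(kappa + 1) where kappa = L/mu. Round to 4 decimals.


Step 1: Compute the condition number.
kappa = L/mu = 58/1 = 58.0
Step 2: Compute the convergence rate.
r = 1 - 2/(kappa + 1) = 1 - 2*mu/(L + mu) = (L - mu)/(L + mu) = 57/59 = 0.9661


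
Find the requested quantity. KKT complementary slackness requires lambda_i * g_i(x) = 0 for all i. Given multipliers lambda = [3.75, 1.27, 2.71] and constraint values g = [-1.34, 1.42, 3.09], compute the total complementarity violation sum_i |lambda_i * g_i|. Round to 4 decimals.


KKT complementary slackness check:
lambda_1 * g_1 = 3.75 * -1.34 = -5.025
lambda_2 * g_2 = 1.27 * 1.42 = 1.8034
lambda_3 * g_3 = 2.71 * 3.09 = 8.3739
Total violation = 5.025 + 1.8034 + 8.3739 = 15.2023


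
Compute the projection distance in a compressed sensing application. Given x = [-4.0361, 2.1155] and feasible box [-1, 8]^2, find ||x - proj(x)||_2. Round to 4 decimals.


Project each component onto [-1, 8].
clip(-4.0361) = -1.0, clip(2.1155) = 2.1155
Projection = [-1.0, 2.1155]
Squared diffs: [9.2179, 0.0]
Distance = sqrt(9.2179) = 3.0361


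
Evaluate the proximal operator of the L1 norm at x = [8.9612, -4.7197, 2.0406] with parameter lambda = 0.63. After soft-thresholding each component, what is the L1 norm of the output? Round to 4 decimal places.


Soft-thresholding with lambda = 0.63:
prox(8.9612) = sign(8.9612)*max(|8.9612| - 0.63, 0) = 8.3312
prox(-4.7197) = sign(-4.7197)*max(|-4.7197| - 0.63, 0) = -4.0897
prox(2.0406) = sign(2.0406)*max(|2.0406| - 0.63, 0) = 1.4106
prox(x) = [8.3312, -4.0897, 1.4106]
||prox(x)||_1 = 8.3312 + 4.0897 + 1.4106 = 13.8315


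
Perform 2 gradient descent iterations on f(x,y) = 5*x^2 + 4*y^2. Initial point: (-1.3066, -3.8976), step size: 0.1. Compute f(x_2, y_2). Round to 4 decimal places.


Gradient descent on f(x,y) = 5*x^2 + 4*y^2.
Starting point: (-1.3066, -3.8976), alpha = 0.1
Step 1: grad_x = 2*5*-1.3066 = -13.066, grad_y = 2*4*-3.8976 = -31.1808
  x_1 = -1.3066 - 0.1*-13.066 = 0.0
  y_1 = -3.8976 - 0.1*-31.1808 = -0.7795
Step 2: grad_x = 2*5*0.0 = 0.0, grad_y = 2*4*-0.7795 = -6.2362
  x_2 = 0.0 - 0.1*0.0 = 0.0
  y_2 = -0.7795 - 0.1*-6.2362 = -0.1559
f(0.0, -0.1559) = 5*0.0^2 + 4*(-0.1559)^2 = 0.0972


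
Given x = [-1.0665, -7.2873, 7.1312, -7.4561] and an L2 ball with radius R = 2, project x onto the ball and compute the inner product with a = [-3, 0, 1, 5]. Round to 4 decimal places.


Step 1: Compute ||x|| (intermediates to 6 decimals).
||x|| = sqrt((-1.0665)^2 + (-7.2873)^2 + 7.1312^2 + (-7.4561)^2) = 12.67634
Step 2: Project.
Since ||x|| > R, scale = R/||x|| = 2/12.67634 = 0.157774, proj(x) = scale * x
proj(x) = [-0.168266, -1.149746, 1.125118, -1.176379]
Step 3: Dot product.
a^T * proj(x) = -3*(-0.168266) + 0*(-1.149746) + 1*1.125118 + 5*(-1.176379) = -4.252


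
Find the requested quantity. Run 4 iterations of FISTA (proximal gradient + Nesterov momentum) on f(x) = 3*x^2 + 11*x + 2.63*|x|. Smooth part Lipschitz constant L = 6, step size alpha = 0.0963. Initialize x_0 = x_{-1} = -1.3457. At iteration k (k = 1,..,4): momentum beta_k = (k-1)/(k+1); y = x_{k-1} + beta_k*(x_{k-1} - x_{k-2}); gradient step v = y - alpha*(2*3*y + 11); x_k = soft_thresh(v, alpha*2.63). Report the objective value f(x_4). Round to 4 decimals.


FISTA on f(x) = 3*x^2 + 11*x + 2.63*|x|
L = 6, alpha = 0.0963
Iteration 1: beta = 0.0, y = -1.3457 + 0.0*(-1.3457 + 1.3457) = -1.3457
  grad(y) = 2.9258, v = y - alpha*grad = -1.6275
  prox(v) = soft_thresh(-1.6275, 0.2533) = -1.3742
Iteration 2: beta = 0.3333, y = -1.3742 + 0.3333*(-1.3742 + 1.3457) = -1.3837
  grad(y) = 2.6979, v = y - alpha*grad = -1.6435
  prox(v) = soft_thresh(-1.6435, 0.2533) = -1.3902
Iteration 3: beta = 0.5, y = -1.3902 + 0.5*(-1.3902 + 1.3742) = -1.3982
  grad(y) = 2.6106, v = y - alpha*grad = -1.6496
  prox(v) = soft_thresh(-1.6496, 0.2533) = -1.3964
Iteration 4: beta = 0.6, y = -1.3964 + 0.6*(-1.3964 + 1.3902) = -1.4001
  grad(y) = 2.5997, v = y - alpha*grad = -1.6504
  prox(v) = soft_thresh(-1.6504, 0.2533) = -1.3971
f(x_4) = 3*(-1.3971)^2 + 11*(-1.3971) + 2.63*|-1.3971| = -5.8381


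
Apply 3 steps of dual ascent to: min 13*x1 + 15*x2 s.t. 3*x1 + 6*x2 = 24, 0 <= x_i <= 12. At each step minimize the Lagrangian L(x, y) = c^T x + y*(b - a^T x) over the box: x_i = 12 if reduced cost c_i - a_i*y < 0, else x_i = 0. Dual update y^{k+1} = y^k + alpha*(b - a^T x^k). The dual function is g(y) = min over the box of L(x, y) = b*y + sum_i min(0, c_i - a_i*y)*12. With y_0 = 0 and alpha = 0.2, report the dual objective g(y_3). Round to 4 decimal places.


Dual ascent for LP: min 13*x1 + 15*x2, 3*x1 + 6*x2 = 24, 0 <= x_i <= 12
Step 1: y^k = 0.0, reduced costs: (13.0, 15.0)
  x^k = (0.0, 0.0), subgradient = b - a^T x = 24.0
  y^{k+1} = 0.0 + 0.2*24.0 = 4.8
Step 2: y^k = 4.8, reduced costs: (-1.4, -13.8)
  x^k = (12.0, 12.0), subgradient = b - a^T x = -84.0
  y^{k+1} = 4.8 + 0.2*-84.0 = -12.0
Step 3: y^k = -12.0, reduced costs: (49.0, 87.0)
  x^k = (0.0, 0.0), subgradient = b - a^T x = 24.0
  y^{k+1} = -12.0 + 0.2*24.0 = -7.2
Dual objective at y_3 = -7.2: reduced costs (34.6, 58.2), box minimizer x = (0.0, 0.0)
g(y_3) = b*y + (c1 - a1*y)*x1 + (c2 - a2*y)*x2 = 24*(-7.2) + 34.6*0.0 + 58.2*0.0 = -172.8 + 0.0 + 0.0 = -172.8


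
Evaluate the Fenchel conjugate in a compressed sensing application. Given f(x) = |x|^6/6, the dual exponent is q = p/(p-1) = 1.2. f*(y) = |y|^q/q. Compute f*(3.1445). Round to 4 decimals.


The conjugate exponent q satisfies 1/p + 1/q = 1.
p = 6, so q = 6/(6 - 1) = 1.2
|y|^q = 3.1445^1.2 = 3.9542
f*(3.1445) = 3.9542 / 1.2 = 3.2952


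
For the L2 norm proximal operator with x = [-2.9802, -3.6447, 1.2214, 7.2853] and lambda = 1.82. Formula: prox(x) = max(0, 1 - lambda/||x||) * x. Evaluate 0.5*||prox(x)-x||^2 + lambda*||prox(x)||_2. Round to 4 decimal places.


Step 1: Compute ||x||.
||x|| = 8.7597
Step 2: Compute scaling factor.
scale = max(0, 1 - 1.82/8.7597) = 0.7922
Step 3: prox(x) = [-2.361, -2.8874, 0.9676, 5.7716]
||prox(x)|| = 6.9397
Step 4: Proximal objective.
0.5*||prox-x||^2 = 1.6562
lambda*||prox|| = 12.6303
Total = 14.2865
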